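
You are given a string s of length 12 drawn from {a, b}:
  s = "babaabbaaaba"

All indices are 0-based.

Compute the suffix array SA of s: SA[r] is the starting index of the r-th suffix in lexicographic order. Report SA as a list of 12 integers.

[11, 7, 8, 3, 9, 1, 4, 10, 6, 2, 0, 5]

rank | idx | suffix
   0 |  11 | a
   1 |   7 | aaaba
   2 |   8 | aaba
   3 |   3 | aabbaaaba
   4 |   9 | aba
   5 |   1 | abaabbaaaba
   6 |   4 | abbaaaba
   7 |  10 | ba
   8 |   6 | baaaba
   9 |   2 | baabbaaaba
  10 |   0 | babaabbaaaba
  11 |   5 | bbaaaba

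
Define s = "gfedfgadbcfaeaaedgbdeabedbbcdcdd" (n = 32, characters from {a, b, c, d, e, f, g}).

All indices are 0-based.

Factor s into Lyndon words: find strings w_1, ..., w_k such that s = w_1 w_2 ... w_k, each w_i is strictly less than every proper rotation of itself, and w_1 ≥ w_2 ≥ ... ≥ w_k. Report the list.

emit factor 1: 'g' (i=0, period=1)
emit factor 2: 'f' (i=1, period=1)
emit factor 3: 'e' (i=2, period=1)
emit factor 4: 'dfg' (i=3, period=3)
emit factor 5: 'adbcfae' (i=6, period=7)
emit factor 6: 'aaedgbdeabedbbcdcdd' (i=13, period=19)

["g", "f", "e", "dfg", "adbcfae", "aaedgbdeabedbbcdcdd"]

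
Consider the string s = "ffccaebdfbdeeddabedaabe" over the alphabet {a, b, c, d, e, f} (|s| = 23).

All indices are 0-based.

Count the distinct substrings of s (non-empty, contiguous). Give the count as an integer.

rank→(start, suffix):
  0 → (19, 'aabe')
  1 → (20, 'abe')
  2 → (15, 'abedaabe')
  3 → (4, 'aebdfbdeeddabedaabe')
  4 → (9, 'bdeeddabedaabe')
  5 → (6, 'bdfbdeeddabedaabe')
  6 → (21, 'be')
  7 → (16, 'bedaabe')
  8 → (3, 'caebdfbdeeddabedaabe')
  9 → (2, 'ccaebdfbdeeddabedaabe')
  10 → (18, 'daabe')
  11 → (14, 'dabedaabe')
  12 → (13, 'ddabedaabe')
  13 → (10, 'deeddabedaabe')
  14 → (7, 'dfbdeeddabedaabe')
  15 → (22, 'e')
  16 → (5, 'ebdfbdeeddabedaabe')
  17 → (17, 'edaabe')
  18 → (12, 'eddabedaabe')
  19 → (11, 'eeddabedaabe')
  20 → (8, 'fbdeeddabedaabe')
  21 → (1, 'fccaebdfbdeeddabedaabe')
  22 → (0, 'ffccaebdfbdeeddabedaabe')

SA = [19, 20, 15, 4, 9, 6, 21, 16, 3, 2, 18, 14, 13, 10, 7, 22, 5, 17, 12, 11, 8, 1, 0]
rank  pair      lcp
   1  s[19:],s[20:]  1  'a'
   2  s[20:],s[15:]  3  'abe'
   3  s[15:],s[4:]  1  'a'
   4  s[4:],s[9:]  0  ''
   5  s[9:],s[6:]  2  'bd'
   6  s[6:],s[21:]  1  'b'
   7  s[21:],s[16:]  2  'be'
   8  s[16:],s[3:]  0  ''
   9  s[3:],s[2:]  1  'c'
  10  s[2:],s[18:]  0  ''
  11  s[18:],s[14:]  2  'da'
  12  s[14:],s[13:]  1  'd'
  13  s[13:],s[10:]  1  'd'
  14  s[10:],s[7:]  1  'd'
  15  s[7:],s[22:]  0  ''
  16  s[22:],s[5:]  1  'e'
  17  s[5:],s[17:]  1  'e'
  18  s[17:],s[12:]  2  'ed'
  19  s[12:],s[11:]  1  'e'
  20  s[11:],s[8:]  0  ''
  21  s[8:],s[1:]  1  'f'
  22  s[1:],s[0:]  1  'f'

n(n+1)/2 = 23·24/2 = 276
Σ LCP = 0 + 1 + 3 + 1 + 0 + 2 + 1 + 2 + 0 + 1 + 0 + 2 + 1 + 1 + 1 + 0 + 1 + 1 + 2 + 1 + 0 + 1 + 1 = 23
distinct = 276 − 23 = 253

253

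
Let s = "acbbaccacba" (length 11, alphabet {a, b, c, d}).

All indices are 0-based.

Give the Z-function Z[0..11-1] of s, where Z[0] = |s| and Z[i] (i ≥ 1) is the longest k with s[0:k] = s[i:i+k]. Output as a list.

[11, 0, 0, 0, 2, 0, 0, 3, 0, 0, 1]

Z[0]=11
i=1: outside box; Z[1]=0
i=2: outside box; Z[2]=0
i=3: outside box; Z[3]=0
i=4: outside box; Z[4]=2 extend→box=[4,6)
i=5: min(r-i=1, Z[1]=0)=0; Z[5]=0
i=6: outside box; Z[6]=0
i=7: outside box; Z[7]=3 extend→box=[7,10)
i=8: min(r-i=2, Z[1]=0)=0; Z[8]=0
i=9: min(r-i=1, Z[2]=0)=0; Z[9]=0
i=10: outside box; Z[10]=1 extend→box=[10,11)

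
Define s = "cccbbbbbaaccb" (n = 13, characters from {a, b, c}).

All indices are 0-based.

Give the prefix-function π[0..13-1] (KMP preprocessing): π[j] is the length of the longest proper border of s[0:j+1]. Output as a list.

π[0] = 0
j=1 s[j]='c': π[1]=1 (border 'c')
j=2 s[j]='c': π[2]=2 (border 'cc')
j=3 s[j]='b': k: 2→1→0; π[3]=0 (border '')
j=4 s[j]='b': π[4]=0 (border '')
j=5 s[j]='b': π[5]=0 (border '')
j=6 s[j]='b': π[6]=0 (border '')
j=7 s[j]='b': π[7]=0 (border '')
j=8 s[j]='a': π[8]=0 (border '')
j=9 s[j]='a': π[9]=0 (border '')
j=10 s[j]='c': π[10]=1 (border 'c')
j=11 s[j]='c': π[11]=2 (border 'cc')
j=12 s[j]='b': k: 2→1→0; π[12]=0 (border '')

[0, 1, 2, 0, 0, 0, 0, 0, 0, 0, 1, 2, 0]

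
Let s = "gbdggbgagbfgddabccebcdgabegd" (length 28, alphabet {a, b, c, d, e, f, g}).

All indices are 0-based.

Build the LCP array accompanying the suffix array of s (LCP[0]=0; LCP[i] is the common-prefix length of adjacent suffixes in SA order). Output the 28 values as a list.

[0, 2, 1, 0, 2, 1, 1, 1, 1, 0, 1, 1, 0, 1, 1, 1, 2, 0, 1, 0, 0, 2, 1, 2, 2, 1, 2, 1]

sorted suffixes:
  #0 SA[0]=14  'abccebcdgabegd'
  #1 SA[1]=23  'abegd'
  #2 SA[2]=7  'agbfgddabccebcdgabegd'
  #3 SA[3]=15  'bccebcdgabegd'
  #4 SA[4]=19  'bcdgabegd'
  #5 SA[5]=1  'bdggbgagbfgddabccebcdgabegd'
  #6 SA[6]=24  'begd'
  #7 SA[7]=9  'bfgddabccebcdgabegd'
  #8 SA[8]=5  'bgagbfgddabccebcdgabegd'
  #9 SA[9]=16  'ccebcdgabegd'
  #10 SA[10]=20  'cdgabegd'
  #11 SA[11]=17  'cebcdgabegd'
  #12 SA[12]=27  'd'
  #13 SA[13]=13  'dabccebcdgabegd'
  #14 SA[14]=12  'ddabccebcdgabegd'
  #15 SA[15]=21  'dgabegd'
  #16 SA[16]=2  'dggbgagbfgddabccebcdgabegd'
  #17 SA[17]=18  'ebcdgabegd'
  #18 SA[18]=25  'egd'
  #19 SA[19]=10  'fgddabccebcdgabegd'
  #20 SA[20]=22  'gabegd'
  #21 SA[21]=6  'gagbfgddabccebcdgabegd'
  #22 SA[22]=0  'gbdggbgagbfgddabccebcdgabegd'
  #23 SA[23]=8  'gbfgddabccebcdgabegd'
  #24 SA[24]=4  'gbgagbfgddabccebcdgabegd'
  #25 SA[25]=26  'gd'
  #26 SA[26]=11  'gddabccebcdgabegd'
  #27 SA[27]=3  'ggbgagbfgddabccebcdgabegd'

SA = [14, 23, 7, 15, 19, 1, 24, 9, 5, 16, 20, 17, 27, 13, 12, 21, 2, 18, 25, 10, 22, 6, 0, 8, 4, 26, 11, 3]
i: (SA[i-1],SA[i]) lcp shared
  1: (14,23) 2 'ab'
  2: (23,7) 1 'a'
  3: (7,15) 0 ''
  4: (15,19) 2 'bc'
  5: (19,1) 1 'b'
  6: (1,24) 1 'b'
  7: (24,9) 1 'b'
  8: (9,5) 1 'b'
  9: (5,16) 0 ''
  10: (16,20) 1 'c'
  11: (20,17) 1 'c'
  12: (17,27) 0 ''
  13: (27,13) 1 'd'
  14: (13,12) 1 'd'
  15: (12,21) 1 'd'
  16: (21,2) 2 'dg'
  17: (2,18) 0 ''
  18: (18,25) 1 'e'
  19: (25,10) 0 ''
  20: (10,22) 0 ''
  21: (22,6) 2 'ga'
  22: (6,0) 1 'g'
  23: (0,8) 2 'gb'
  24: (8,4) 2 'gb'
  25: (4,26) 1 'g'
  26: (26,11) 2 'gd'
  27: (11,3) 1 'g'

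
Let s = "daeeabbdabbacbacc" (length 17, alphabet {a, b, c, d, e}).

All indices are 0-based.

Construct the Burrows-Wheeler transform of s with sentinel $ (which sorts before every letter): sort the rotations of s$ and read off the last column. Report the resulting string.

rank  rotation            last
    0  $daeeabbdabbacbacc  c
    1  abbacbacc$daeeabbd  d
    2  abbdabbacbacc$daee  e
    3  acbacc$daeeabbdabb  b
    4  acc$daeeabbdabbacb  b
    5  aeeabbdabbacbacc$d  d
    6  bacbacc$daeeabbdab  b
    7  bacc$daeeabbdabbac  c
    8  bbacbacc$daeeabbda  a
    9  bbdabbacbacc$daeea  a
   10  bdabbacbacc$daeeab  b
   11  c$daeeabbdabbacbac  c
   12  cbacc$daeeabbdabba  a
   13  cc$daeeabbdabbacba  a
   14  dabbacbacc$daeeabb  b
   15  daeeabbdabbacbacc$  $
   16  eabbdabbacbacc$dae  e
   17  eeabbdabbacbacc$da  a

cdebbdbcaabcaab$ea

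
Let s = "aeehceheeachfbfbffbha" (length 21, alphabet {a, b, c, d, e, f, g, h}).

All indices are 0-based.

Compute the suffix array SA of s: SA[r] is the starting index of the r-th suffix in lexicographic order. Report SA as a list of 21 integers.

[20, 9, 0, 13, 15, 18, 4, 10, 8, 7, 1, 2, 5, 12, 14, 17, 16, 19, 3, 6, 11]

rank | idx | suffix
   0 |  20 | a
   1 |   9 | achfbfbffbha
   2 |   0 | aeehceheeachfbfbffbha
   3 |  13 | bfbffbha
   4 |  15 | bffbha
   5 |  18 | bha
   6 |   4 | ceheeachfbfbffbha
   7 |  10 | chfbfbffbha
   8 |   8 | eachfbfbffbha
   9 |   7 | eeachfbfbffbha
  10 |   1 | eehceheeachfbfbffbha
  11 |   2 | ehceheeachfbfbffbha
  12 |   5 | eheeachfbfbffbha
  13 |  12 | fbfbffbha
  14 |  14 | fbffbha
  15 |  17 | fbha
  16 |  16 | ffbha
  17 |  19 | ha
  18 |   3 | hceheeachfbfbffbha
  19 |   6 | heeachfbfbffbha
  20 |  11 | hfbfbffbha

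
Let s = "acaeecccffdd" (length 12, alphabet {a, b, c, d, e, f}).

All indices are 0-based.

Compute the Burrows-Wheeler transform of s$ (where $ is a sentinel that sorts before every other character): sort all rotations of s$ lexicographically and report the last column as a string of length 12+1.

rank  rotation       last
    0  $acaeecccffdd  d
    1  acaeecccffdd$  $
    2  aeecccffdd$ac  c
    3  caeecccffdd$a  a
    4  cccffdd$acaee  e
    5  ccffdd$acaeec  c
    6  cffdd$acaeecc  c
    7  d$acaeecccffd  d
    8  dd$acaeecccff  f
    9  ecccffdd$acae  e
   10  eecccffdd$aca  a
   11  fdd$acaeecccf  f
   12  ffdd$acaeeccc  c

d$caeccdfeafc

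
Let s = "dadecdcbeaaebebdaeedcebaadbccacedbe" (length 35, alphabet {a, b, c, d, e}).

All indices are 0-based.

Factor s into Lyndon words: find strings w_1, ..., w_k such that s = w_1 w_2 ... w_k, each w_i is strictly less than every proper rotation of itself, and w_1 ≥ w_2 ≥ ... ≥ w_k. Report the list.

["d", "adecdcbe", "aaebebdaeedceb", "aadbccacedbe"]

emit factor 1: 'd' (i=0, period=1)
emit factor 2: 'adecdcbe' (i=1, period=8)
emit factor 3: 'aaebebdaeedceb' (i=9, period=14)
emit factor 4: 'aadbccacedbe' (i=23, period=12)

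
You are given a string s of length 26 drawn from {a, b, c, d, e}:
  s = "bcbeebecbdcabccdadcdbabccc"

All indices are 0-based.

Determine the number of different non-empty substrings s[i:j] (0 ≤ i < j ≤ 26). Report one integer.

sorted suffixes:
  #0 SA[0]=21  'abccc'
  #1 SA[1]=11  'abccdadcdbabccc'
  #2 SA[2]=16  'adcdbabccc'
  #3 SA[3]=20  'babccc'
  #4 SA[4]=0  'bcbeebecbdcabccdadcdbabccc'
  #5 SA[5]=22  'bccc'
  #6 SA[6]=12  'bccdadcdbabccc'
  #7 SA[7]=8  'bdcabccdadcdbabccc'
  #8 SA[8]=5  'becbdcabccdadcdbabccc'
  #9 SA[9]=2  'beebecbdcabccdadcdbabccc'
  #10 SA[10]=25  'c'
  #11 SA[11]=10  'cabccdadcdbabccc'
  #12 SA[12]=7  'cbdcabccdadcdbabccc'
  #13 SA[13]=1  'cbeebecbdcabccdadcdbabccc'
  #14 SA[14]=24  'cc'
  #15 SA[15]=23  'ccc'
  #16 SA[16]=13  'ccdadcdbabccc'
  #17 SA[17]=14  'cdadcdbabccc'
  #18 SA[18]=18  'cdbabccc'
  #19 SA[19]=15  'dadcdbabccc'
  #20 SA[20]=19  'dbabccc'
  #21 SA[21]=9  'dcabccdadcdbabccc'
  #22 SA[22]=17  'dcdbabccc'
  #23 SA[23]=4  'ebecbdcabccdadcdbabccc'
  #24 SA[24]=6  'ecbdcabccdadcdbabccc'
  #25 SA[25]=3  'eebecbdcabccdadcdbabccc'

SA = [21, 11, 16, 20, 0, 22, 12, 8, 5, 2, 25, 10, 7, 1, 24, 23, 13, 14, 18, 15, 19, 9, 17, 4, 6, 3]
i: (SA[i-1],SA[i]) lcp shared
  1: (21,11) 4 'abcc'
  2: (11,16) 1 'a'
  3: (16,20) 0 ''
  4: (20,0) 1 'b'
  5: (0,22) 2 'bc'
  6: (22,12) 3 'bcc'
  7: (12,8) 1 'b'
  8: (8,5) 1 'b'
  9: (5,2) 2 'be'
  10: (2,25) 0 ''
  11: (25,10) 1 'c'
  12: (10,7) 1 'c'
  13: (7,1) 2 'cb'
  14: (1,24) 1 'c'
  15: (24,23) 2 'cc'
  16: (23,13) 2 'cc'
  17: (13,14) 1 'c'
  18: (14,18) 2 'cd'
  19: (18,15) 0 ''
  20: (15,19) 1 'd'
  21: (19,9) 1 'd'
  22: (9,17) 2 'dc'
  23: (17,4) 0 ''
  24: (4,6) 1 'e'
  25: (6,3) 1 'e'

n(n+1)/2 = 26·27/2 = 351
Σ LCP = 0 + 4 + 1 + 0 + 1 + 2 + 3 + 1 + 1 + 2 + 0 + 1 + 1 + 2 + 1 + 2 + 2 + 1 + 2 + 0 + 1 + 1 + 2 + 0 + 1 + 1 = 33
distinct = 351 − 33 = 318

318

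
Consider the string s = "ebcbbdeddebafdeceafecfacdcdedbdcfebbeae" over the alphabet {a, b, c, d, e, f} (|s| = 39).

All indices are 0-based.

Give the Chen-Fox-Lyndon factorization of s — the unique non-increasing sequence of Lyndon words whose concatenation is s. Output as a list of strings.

["e", "bc", "bbdedde", "b", "afdeceafecf", "acdcdedbdcfebbeae"]

emit factor 1: 'e' (i=0, period=1)
emit factor 2: 'bc' (i=1, period=2)
emit factor 3: 'bbdedde' (i=3, period=7)
emit factor 4: 'b' (i=10, period=1)
emit factor 5: 'afdeceafecf' (i=11, period=11)
emit factor 6: 'acdcdedbdcfebbeae' (i=22, period=17)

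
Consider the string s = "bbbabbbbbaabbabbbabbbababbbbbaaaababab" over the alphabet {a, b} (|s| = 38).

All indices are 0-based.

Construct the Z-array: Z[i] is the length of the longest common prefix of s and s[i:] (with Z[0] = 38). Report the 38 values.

[38, 2, 1, 0, 3, 3, 4, 2, 1, 0, 0, 2, 1, 0, 7, 2, 1, 0, 5, 2, 1, 0, 1, 0, 3, 3, 4, 2, 1, 0, 0, 0, 0, 1, 0, 1, 0, 1]

Z[0]=38
i=1: i≥r, start 0; Z[1]=2 grow→box=[1,3)
i=2: min(r-i=1, Z[1]=2)=1; Z[2]=1
i=3: i≥r, start 0; Z[3]=0
i=4: i≥r, start 0; Z[4]=3 grow→box=[4,7)
i=5: min(r-i=2, Z[1]=2)=2; Z[5]=3 grow→box=[5,8)
i=6: min(r-i=2, Z[1]=2)=2; Z[6]=4 grow→box=[6,10)
i=7: min(r-i=3, Z[1]=2)=2; Z[7]=2
i=8: min(r-i=2, Z[2]=1)=1; Z[8]=1
i=9: min(r-i=1, Z[3]=0)=0; Z[9]=0
i=10: i≥r, start 0; Z[10]=0
i=11: i≥r, start 0; Z[11]=2 grow→box=[11,13)
i=12: min(r-i=1, Z[1]=2)=1; Z[12]=1
i=13: i≥r, start 0; Z[13]=0
i=14: i≥r, start 0; Z[14]=7 grow→box=[14,21)
i=15: min(r-i=6, Z[1]=2)=2; Z[15]=2
i=16: min(r-i=5, Z[2]=1)=1; Z[16]=1
i=17: min(r-i=4, Z[3]=0)=0; Z[17]=0
i=18: min(r-i=3, Z[4]=3)=3; Z[18]=5 grow→box=[18,23)
i=19: min(r-i=4, Z[1]=2)=2; Z[19]=2
i=20: min(r-i=3, Z[2]=1)=1; Z[20]=1
i=21: min(r-i=2, Z[3]=0)=0; Z[21]=0
i=22: min(r-i=1, Z[4]=3)=1; Z[22]=1
i=23: i≥r, start 0; Z[23]=0
i=24: i≥r, start 0; Z[24]=3 grow→box=[24,27)
i=25: min(r-i=2, Z[1]=2)=2; Z[25]=3 grow→box=[25,28)
i=26: min(r-i=2, Z[1]=2)=2; Z[26]=4 grow→box=[26,30)
i=27: min(r-i=3, Z[1]=2)=2; Z[27]=2
i=28: min(r-i=2, Z[2]=1)=1; Z[28]=1
i=29: min(r-i=1, Z[3]=0)=0; Z[29]=0
i=30: i≥r, start 0; Z[30]=0
i=31: i≥r, start 0; Z[31]=0
i=32: i≥r, start 0; Z[32]=0
i=33: i≥r, start 0; Z[33]=1 grow→box=[33,34)
i=34: i≥r, start 0; Z[34]=0
i=35: i≥r, start 0; Z[35]=1 grow→box=[35,36)
i=36: i≥r, start 0; Z[36]=0
i=37: i≥r, start 0; Z[37]=1 grow→box=[37,38)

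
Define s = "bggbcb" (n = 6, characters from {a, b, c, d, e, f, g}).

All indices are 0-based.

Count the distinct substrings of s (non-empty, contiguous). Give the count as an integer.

18

sorted suffixes:
  #0 SA[0]=5  'b'
  #1 SA[1]=3  'bcb'
  #2 SA[2]=0  'bggbcb'
  #3 SA[3]=4  'cb'
  #4 SA[4]=2  'gbcb'
  #5 SA[5]=1  'ggbcb'

SA = [5, 3, 0, 4, 2, 1]
i: (SA[i-1],SA[i]) lcp shared
  1: (5,3) 1 'b'
  2: (3,0) 1 'b'
  3: (0,4) 0 ''
  4: (4,2) 0 ''
  5: (2,1) 1 'g'

n(n+1)/2 = 6·7/2 = 21
Σ LCP = 0 + 1 + 1 + 0 + 0 + 1 = 3
distinct = 21 − 3 = 18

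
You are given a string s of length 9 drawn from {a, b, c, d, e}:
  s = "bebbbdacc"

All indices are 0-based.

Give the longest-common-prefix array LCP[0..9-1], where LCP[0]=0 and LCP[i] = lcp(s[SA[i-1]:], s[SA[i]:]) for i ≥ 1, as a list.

[0, 0, 2, 1, 1, 0, 1, 0, 0]

rank→(start, suffix):
  0 → (6, 'acc')
  1 → (2, 'bbbdacc')
  2 → (3, 'bbdacc')
  3 → (4, 'bdacc')
  4 → (0, 'bebbbdacc')
  5 → (8, 'c')
  6 → (7, 'cc')
  7 → (5, 'dacc')
  8 → (1, 'ebbbdacc')

SA = [6, 2, 3, 4, 0, 8, 7, 5, 1]
[i] adj suffixes → lcp
  [1] 6/2 → 0 ('')
  [2] 2/3 → 2 ('bb')
  [3] 3/4 → 1 ('b')
  [4] 4/0 → 1 ('b')
  [5] 0/8 → 0 ('')
  [6] 8/7 → 1 ('c')
  [7] 7/5 → 0 ('')
  [8] 5/1 → 0 ('')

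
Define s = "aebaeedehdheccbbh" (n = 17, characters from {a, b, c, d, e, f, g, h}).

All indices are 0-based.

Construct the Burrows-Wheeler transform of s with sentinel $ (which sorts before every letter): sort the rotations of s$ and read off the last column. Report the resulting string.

rank  rotation            last
    0  $aebaeedehdheccbbh  h
    1  aebaeedehdheccbbh$  $
    2  aeedehdheccbbh$aeb  b
    3  baeedehdheccbbh$ae  e
    4  bbh$aebaeedehdhecc  c
    5  bh$aebaeedehdheccb  b
    6  cbbh$aebaeedehdhec  c
    7  ccbbh$aebaeedehdhe  e
    8  dehdheccbbh$aebaee  e
    9  dheccbbh$aebaeedeh  h
   10  ebaeedehdheccbbh$a  a
   11  eccbbh$aebaeedehdh  h
   12  edehdheccbbh$aebae  e
   13  eedehdheccbbh$aeba  a
   14  ehdheccbbh$aebaeed  d
   15  h$aebaeedehdheccbb  b
   16  hdheccbbh$aebaeede  e
   17  heccbbh$aebaeedehd  d

h$becbceehaheadbed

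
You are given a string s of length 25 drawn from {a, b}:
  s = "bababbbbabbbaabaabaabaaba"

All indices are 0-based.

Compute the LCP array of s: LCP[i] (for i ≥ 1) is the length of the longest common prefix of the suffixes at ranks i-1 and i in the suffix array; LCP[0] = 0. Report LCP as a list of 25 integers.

[0, 1, 4, 7, 10, 1, 3, 6, 9, 3, 2, 4, 0, 2, 5, 8, 11, 2, 3, 5, 1, 3, 2, 4, 3]

rank | idx | suffix
   0 |  24 | a
   1 |  21 | aaba
   2 |  18 | aabaaba
   3 |  15 | aabaabaaba
   4 |  12 | aabaabaabaaba
   5 |  22 | aba
   6 |  19 | abaaba
   7 |  16 | abaabaaba
   8 |  13 | abaabaabaaba
   9 |   1 | ababbbbabbbaabaabaabaaba
  10 |   8 | abbbaabaabaabaaba
  11 |   3 | abbbbabbbaabaabaabaaba
  12 |  23 | ba
  13 |  20 | baaba
  14 |  17 | baabaaba
  15 |  14 | baabaabaaba
  16 |  11 | baabaabaabaaba
  17 |   0 | bababbbbabbbaabaabaabaaba
  18 |   7 | babbbaabaabaabaaba
  19 |   2 | babbbbabbbaabaabaabaaba
  20 |  10 | bbaabaabaabaaba
  21 |   6 | bbabbbaabaabaabaaba
  22 |   9 | bbbaabaabaabaaba
  23 |   5 | bbbabbbaabaabaabaaba
  24 |   4 | bbbbabbbaabaabaabaaba

SA = [24, 21, 18, 15, 12, 22, 19, 16, 13, 1, 8, 3, 23, 20, 17, 14, 11, 0, 7, 2, 10, 6, 9, 5, 4]
rank  pair      lcp
   1  s[24:],s[21:]  1  'a'
   2  s[21:],s[18:]  4  'aaba'
   3  s[18:],s[15:]  7  'aabaaba'
   4  s[15:],s[12:]  10  'aabaabaaba'
   5  s[12:],s[22:]  1  'a'
   6  s[22:],s[19:]  3  'aba'
   7  s[19:],s[16:]  6  'abaaba'
   8  s[16:],s[13:]  9  'abaabaaba'
   9  s[13:],s[1:]  3  'aba'
  10  s[1:],s[8:]  2  'ab'
  11  s[8:],s[3:]  4  'abbb'
  12  s[3:],s[23:]  0  ''
  13  s[23:],s[20:]  2  'ba'
  14  s[20:],s[17:]  5  'baaba'
  15  s[17:],s[14:]  8  'baabaaba'
  16  s[14:],s[11:]  11  'baabaabaaba'
  17  s[11:],s[0:]  2  'ba'
  18  s[0:],s[7:]  3  'bab'
  19  s[7:],s[2:]  5  'babbb'
  20  s[2:],s[10:]  1  'b'
  21  s[10:],s[6:]  3  'bba'
  22  s[6:],s[9:]  2  'bb'
  23  s[9:],s[5:]  4  'bbba'
  24  s[5:],s[4:]  3  'bbb'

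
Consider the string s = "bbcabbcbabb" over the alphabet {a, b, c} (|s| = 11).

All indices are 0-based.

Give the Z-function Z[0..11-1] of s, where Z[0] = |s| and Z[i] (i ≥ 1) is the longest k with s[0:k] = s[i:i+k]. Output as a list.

Z[0]=11
i=1: fresh scan; Z[1]=1 extend→box=[1,2)
i=2: fresh scan; Z[2]=0
i=3: fresh scan; Z[3]=0
i=4: fresh scan; Z[4]=3 extend→box=[4,7)
i=5: min(r-i=2, Z[1]=1)=1; Z[5]=1
i=6: min(r-i=1, Z[2]=0)=0; Z[6]=0
i=7: fresh scan; Z[7]=1 extend→box=[7,8)
i=8: fresh scan; Z[8]=0
i=9: fresh scan; Z[9]=2 extend→box=[9,11)
i=10: min(r-i=1, Z[1]=1)=1; Z[10]=1

[11, 1, 0, 0, 3, 1, 0, 1, 0, 2, 1]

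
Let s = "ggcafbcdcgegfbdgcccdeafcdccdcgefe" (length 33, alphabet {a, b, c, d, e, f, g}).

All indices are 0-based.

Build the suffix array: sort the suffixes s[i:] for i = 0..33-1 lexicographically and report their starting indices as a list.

[3, 21, 5, 13, 2, 16, 25, 17, 23, 26, 6, 18, 28, 8, 24, 27, 7, 19, 14, 32, 20, 30, 10, 4, 12, 22, 31, 1, 15, 29, 9, 11, 0]

rank→(start, suffix):
  0 → (3, 'afbcdcgegfbdgcccdeafcdccdcgefe')
  1 → (21, 'afcdccdcgefe')
  2 → (5, 'bcdcgegfbdgcccdeafcdccdcgefe')
  3 → (13, 'bdgcccdeafcdccdcgefe')
  4 → (2, 'cafbcdcgegfbdgcccdeafcdccdcgefe')
  5 → (16, 'cccdeafcdccdcgefe')
  6 → (25, 'ccdcgefe')
  7 → (17, 'ccdeafcdccdcgefe')
  8 → (23, 'cdccdcgefe')
  9 → (26, 'cdcgefe')
  10 → (6, 'cdcgegfbdgcccdeafcdccdcgefe')
  11 → (18, 'cdeafcdccdcgefe')
  12 → (28, 'cgefe')
  13 → (8, 'cgegfbdgcccdeafcdccdcgefe')
  14 → (24, 'dccdcgefe')
  15 → (27, 'dcgefe')
  16 → (7, 'dcgegfbdgcccdeafcdccdcgefe')
  17 → (19, 'deafcdccdcgefe')
  18 → (14, 'dgcccdeafcdccdcgefe')
  19 → (32, 'e')
  20 → (20, 'eafcdccdcgefe')
  21 → (30, 'efe')
  22 → (10, 'egfbdgcccdeafcdccdcgefe')
  23 → (4, 'fbcdcgegfbdgcccdeafcdccdcgefe')
  24 → (12, 'fbdgcccdeafcdccdcgefe')
  25 → (22, 'fcdccdcgefe')
  26 → (31, 'fe')
  27 → (1, 'gcafbcdcgegfbdgcccdeafcdccdcgefe')
  28 → (15, 'gcccdeafcdccdcgefe')
  29 → (29, 'gefe')
  30 → (9, 'gegfbdgcccdeafcdccdcgefe')
  31 → (11, 'gfbdgcccdeafcdccdcgefe')
  32 → (0, 'ggcafbcdcgegfbdgcccdeafcdccdcgefe')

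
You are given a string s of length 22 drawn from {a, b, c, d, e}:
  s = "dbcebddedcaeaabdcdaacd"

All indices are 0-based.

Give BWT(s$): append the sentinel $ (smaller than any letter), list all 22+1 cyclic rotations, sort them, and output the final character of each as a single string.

dedaacdaedadbcc$ebbdacd

rank  rotation                 last
    0  $dbcebddedcaeaabdcdaacd  d
    1  aabdcdaacd$dbcebddedcae  e
    2  aacd$dbcebddedcaeaabdcd  d
    3  abdcdaacd$dbcebddedcaea  a
    4  acd$dbcebddedcaeaabdcda  a
    5  aeaabdcdaacd$dbcebddedc  c
    6  bcebddedcaeaabdcdaacd$d  d
    7  bdcdaacd$dbcebddedcaeaa  a
    8  bddedcaeaabdcdaacd$dbce  e
    9  caeaabdcdaacd$dbcebdded  d
   10  cd$dbcebddedcaeaabdcdaa  a
   11  cdaacd$dbcebddedcaeaabd  d
   12  cebddedcaeaabdcdaacd$db  b
   13  d$dbcebddedcaeaabdcdaac  c
   14  daacd$dbcebddedcaeaabdc  c
   15  dbcebddedcaeaabdcdaacd$  $
   16  dcaeaabdcdaacd$dbcebdde  e
   17  dcdaacd$dbcebddedcaeaab  b
   18  ddedcaeaabdcdaacd$dbceb  b
   19  dedcaeaabdcdaacd$dbcebd  d
   20  eaabdcdaacd$dbcebddedca  a
   21  ebddedcaeaabdcdaacd$dbc  c
   22  edcaeaabdcdaacd$dbcebdd  d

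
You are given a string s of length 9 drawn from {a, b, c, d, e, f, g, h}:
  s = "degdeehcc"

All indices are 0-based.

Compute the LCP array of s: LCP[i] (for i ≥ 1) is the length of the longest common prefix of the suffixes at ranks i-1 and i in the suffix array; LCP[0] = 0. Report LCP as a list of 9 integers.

[0, 1, 0, 2, 0, 1, 1, 0, 0]

rank→(start, suffix):
  0 → (8, 'c')
  1 → (7, 'cc')
  2 → (3, 'deehcc')
  3 → (0, 'degdeehcc')
  4 → (4, 'eehcc')
  5 → (1, 'egdeehcc')
  6 → (5, 'ehcc')
  7 → (2, 'gdeehcc')
  8 → (6, 'hcc')

SA = [8, 7, 3, 0, 4, 1, 5, 2, 6]
[i] adj suffixes → lcp
  [1] 8/7 → 1 ('c')
  [2] 7/3 → 0 ('')
  [3] 3/0 → 2 ('de')
  [4] 0/4 → 0 ('')
  [5] 4/1 → 1 ('e')
  [6] 1/5 → 1 ('e')
  [7] 5/2 → 0 ('')
  [8] 2/6 → 0 ('')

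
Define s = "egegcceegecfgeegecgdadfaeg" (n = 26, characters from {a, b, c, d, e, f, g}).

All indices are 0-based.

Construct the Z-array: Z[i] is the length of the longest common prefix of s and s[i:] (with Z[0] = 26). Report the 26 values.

[26, 0, 2, 0, 0, 0, 1, 3, 0, 1, 0, 0, 0, 1, 3, 0, 1, 0, 0, 0, 0, 0, 0, 0, 2, 0]

Z[0]=26
i=1: outside box; Z[1]=0
i=2: outside box; Z[2]=2 scan→box=[2,4)
i=3: min(r-i=1, Z[1]=0)=0; Z[3]=0
i=4: outside box; Z[4]=0
i=5: outside box; Z[5]=0
i=6: outside box; Z[6]=1 scan→box=[6,7)
i=7: outside box; Z[7]=3 scan→box=[7,10)
i=8: min(r-i=2, Z[1]=0)=0; Z[8]=0
i=9: min(r-i=1, Z[2]=2)=1; Z[9]=1
i=10: outside box; Z[10]=0
i=11: outside box; Z[11]=0
i=12: outside box; Z[12]=0
i=13: outside box; Z[13]=1 scan→box=[13,14)
i=14: outside box; Z[14]=3 scan→box=[14,17)
i=15: min(r-i=2, Z[1]=0)=0; Z[15]=0
i=16: min(r-i=1, Z[2]=2)=1; Z[16]=1
i=17: outside box; Z[17]=0
i=18: outside box; Z[18]=0
i=19: outside box; Z[19]=0
i=20: outside box; Z[20]=0
i=21: outside box; Z[21]=0
i=22: outside box; Z[22]=0
i=23: outside box; Z[23]=0
i=24: outside box; Z[24]=2 scan→box=[24,26)
i=25: min(r-i=1, Z[1]=0)=0; Z[25]=0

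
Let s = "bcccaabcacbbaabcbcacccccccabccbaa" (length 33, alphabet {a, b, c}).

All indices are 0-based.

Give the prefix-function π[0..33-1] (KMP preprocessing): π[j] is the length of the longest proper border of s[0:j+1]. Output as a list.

π[0] = 0
j=1 s[j]='c': π[1]=0 (border '')
j=2 s[j]='c': π[2]=0 (border '')
j=3 s[j]='c': π[3]=0 (border '')
j=4 s[j]='a': π[4]=0 (border '')
j=5 s[j]='a': π[5]=0 (border '')
j=6 s[j]='b': π[6]=1 (border 'b')
j=7 s[j]='c': π[7]=2 (border 'bc')
j=8 s[j]='a': k: 2→0; π[8]=0 (border '')
j=9 s[j]='c': π[9]=0 (border '')
j=10 s[j]='b': π[10]=1 (border 'b')
j=11 s[j]='b': k: 1→0; π[11]=1 (border 'b')
j=12 s[j]='a': k: 1→0; π[12]=0 (border '')
j=13 s[j]='a': π[13]=0 (border '')
j=14 s[j]='b': π[14]=1 (border 'b')
j=15 s[j]='c': π[15]=2 (border 'bc')
j=16 s[j]='b': k: 2→0; π[16]=1 (border 'b')
j=17 s[j]='c': π[17]=2 (border 'bc')
j=18 s[j]='a': k: 2→0; π[18]=0 (border '')
j=19 s[j]='c': π[19]=0 (border '')
j=20 s[j]='c': π[20]=0 (border '')
j=21 s[j]='c': π[21]=0 (border '')
j=22 s[j]='c': π[22]=0 (border '')
j=23 s[j]='c': π[23]=0 (border '')
j=24 s[j]='c': π[24]=0 (border '')
j=25 s[j]='c': π[25]=0 (border '')
j=26 s[j]='a': π[26]=0 (border '')
j=27 s[j]='b': π[27]=1 (border 'b')
j=28 s[j]='c': π[28]=2 (border 'bc')
j=29 s[j]='c': π[29]=3 (border 'bcc')
j=30 s[j]='b': k: 3→0; π[30]=1 (border 'b')
j=31 s[j]='a': k: 1→0; π[31]=0 (border '')
j=32 s[j]='a': π[32]=0 (border '')

[0, 0, 0, 0, 0, 0, 1, 2, 0, 0, 1, 1, 0, 0, 1, 2, 1, 2, 0, 0, 0, 0, 0, 0, 0, 0, 0, 1, 2, 3, 1, 0, 0]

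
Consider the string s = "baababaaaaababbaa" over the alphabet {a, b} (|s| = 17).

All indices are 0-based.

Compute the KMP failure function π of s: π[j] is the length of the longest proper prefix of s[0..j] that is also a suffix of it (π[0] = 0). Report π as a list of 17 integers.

π[0] = 0
j=1 s[j]='a': π[1]=0 (border '')
j=2 s[j]='a': π[2]=0 (border '')
j=3 s[j]='b': π[3]=1 (border 'b')
j=4 s[j]='a': π[4]=2 (border 'ba')
j=5 s[j]='b': k: 2→0; π[5]=1 (border 'b')
j=6 s[j]='a': π[6]=2 (border 'ba')
j=7 s[j]='a': π[7]=3 (border 'baa')
j=8 s[j]='a': k: 3→0; π[8]=0 (border '')
j=9 s[j]='a': π[9]=0 (border '')
j=10 s[j]='a': π[10]=0 (border '')
j=11 s[j]='b': π[11]=1 (border 'b')
j=12 s[j]='a': π[12]=2 (border 'ba')
j=13 s[j]='b': k: 2→0; π[13]=1 (border 'b')
j=14 s[j]='b': k: 1→0; π[14]=1 (border 'b')
j=15 s[j]='a': π[15]=2 (border 'ba')
j=16 s[j]='a': π[16]=3 (border 'baa')

[0, 0, 0, 1, 2, 1, 2, 3, 0, 0, 0, 1, 2, 1, 1, 2, 3]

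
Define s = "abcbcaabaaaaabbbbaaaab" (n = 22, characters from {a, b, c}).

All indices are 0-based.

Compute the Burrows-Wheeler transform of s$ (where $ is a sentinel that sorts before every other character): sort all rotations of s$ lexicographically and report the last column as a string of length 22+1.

bbbaaaacaaaa$aabbbacabb

rank  rotation                 last
    0  $abcbcaabaaaaabbbbaaaab  b
    1  aaaaabbbbaaaab$abcbcaab  b
    2  aaaab$abcbcaabaaaaabbbb  b
    3  aaaabbbbaaaab$abcbcaaba  a
    4  aaab$abcbcaabaaaaabbbba  a
    5  aaabbbbaaaab$abcbcaabaa  a
    6  aab$abcbcaabaaaaabbbbaa  a
    7  aabaaaaabbbbaaaab$abcbc  c
    8  aabbbbaaaab$abcbcaabaaa  a
    9  ab$abcbcaabaaaaabbbbaaa  a
   10  abaaaaabbbbaaaab$abcbca  a
   11  abbbbaaaab$abcbcaabaaaa  a
   12  abcbcaabaaaaabbbbaaaab$  $
   13  b$abcbcaabaaaaabbbbaaaa  a
   14  baaaaabbbbaaaab$abcbcaa  a
   15  baaaab$abcbcaabaaaaabbb  b
   16  bbaaaab$abcbcaabaaaaabb  b
   17  bbbaaaab$abcbcaabaaaaab  b
   18  bbbbaaaab$abcbcaabaaaaa  a
   19  bcaabaaaaabbbbaaaab$abc  c
   20  bcbcaabaaaaabbbbaaaab$a  a
   21  caabaaaaabbbbaaaab$abcb  b
   22  cbcaabaaaaabbbbaaaab$ab  b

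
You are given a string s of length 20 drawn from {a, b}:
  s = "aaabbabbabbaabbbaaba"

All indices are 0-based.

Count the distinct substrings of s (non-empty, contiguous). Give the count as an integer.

153

rank→(start, suffix):
  0 → (19, 'a')
  1 → (0, 'aaabbabbabbaabbbaaba')
  2 → (16, 'aaba')
  3 → (1, 'aabbabbabbaabbbaaba')
  4 → (11, 'aabbbaaba')
  5 → (17, 'aba')
  6 → (8, 'abbaabbbaaba')
  7 → (5, 'abbabbaabbbaaba')
  8 → (2, 'abbabbabbaabbbaaba')
  9 → (12, 'abbbaaba')
  10 → (18, 'ba')
  11 → (15, 'baaba')
  12 → (10, 'baabbbaaba')
  13 → (7, 'babbaabbbaaba')
  14 → (4, 'babbabbaabbbaaba')
  15 → (14, 'bbaaba')
  16 → (9, 'bbaabbbaaba')
  17 → (6, 'bbabbaabbbaaba')
  18 → (3, 'bbabbabbaabbbaaba')
  19 → (13, 'bbbaaba')

SA = [19, 0, 16, 1, 11, 17, 8, 5, 2, 12, 18, 15, 10, 7, 4, 14, 9, 6, 3, 13]
i: (SA[i-1],SA[i]) lcp shared
  1: (19,0) 1 'a'
  2: (0,16) 2 'aa'
  3: (16,1) 3 'aab'
  4: (1,11) 4 'aabb'
  5: (11,17) 1 'a'
  6: (17,8) 2 'ab'
  7: (8,5) 4 'abba'
  8: (5,2) 7 'abbabba'
  9: (2,12) 3 'abb'
  10: (12,18) 0 ''
  11: (18,15) 2 'ba'
  12: (15,10) 4 'baab'
  13: (10,7) 2 'ba'
  14: (7,4) 5 'babba'
  15: (4,14) 1 'b'
  16: (14,9) 5 'bbaab'
  17: (9,6) 3 'bba'
  18: (6,3) 6 'bbabba'
  19: (3,13) 2 'bb'

n(n+1)/2 = 20·21/2 = 210
Σ LCP = 0 + 1 + 2 + 3 + 4 + 1 + 2 + 4 + 7 + 3 + 0 + 2 + 4 + 2 + 5 + 1 + 5 + 3 + 6 + 2 = 57
distinct = 210 − 57 = 153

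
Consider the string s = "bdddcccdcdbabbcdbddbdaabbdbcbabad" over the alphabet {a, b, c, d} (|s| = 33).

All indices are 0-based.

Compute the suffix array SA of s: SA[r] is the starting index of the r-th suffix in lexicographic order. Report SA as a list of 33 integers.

[21, 29, 11, 22, 31, 28, 10, 30, 12, 23, 26, 13, 19, 24, 16, 0, 27, 4, 5, 8, 14, 6, 32, 20, 9, 25, 18, 15, 3, 7, 17, 2, 1]

sorted suffixes:
  #0 SA[0]=21  'aabbdbcbabad'
  #1 SA[1]=29  'abad'
  #2 SA[2]=11  'abbcdbddbdaabbdbcbabad'
  #3 SA[3]=22  'abbdbcbabad'
  #4 SA[4]=31  'ad'
  #5 SA[5]=28  'babad'
  #6 SA[6]=10  'babbcdbddbdaabbdbcbabad'
  #7 SA[7]=30  'bad'
  #8 SA[8]=12  'bbcdbddbdaabbdbcbabad'
  #9 SA[9]=23  'bbdbcbabad'
  #10 SA[10]=26  'bcbabad'
  #11 SA[11]=13  'bcdbddbdaabbdbcbabad'
  #12 SA[12]=19  'bdaabbdbcbabad'
  #13 SA[13]=24  'bdbcbabad'
  #14 SA[14]=16  'bddbdaabbdbcbabad'
  #15 SA[15]=0  'bdddcccdcdbabbcdbddbdaabbdbcbabad'
  #16 SA[16]=27  'cbabad'
  #17 SA[17]=4  'cccdcdbabbcdbddbdaabbdbcbabad'
  #18 SA[18]=5  'ccdcdbabbcdbddbdaabbdbcbabad'
  #19 SA[19]=8  'cdbabbcdbddbdaabbdbcbabad'
  #20 SA[20]=14  'cdbddbdaabbdbcbabad'
  #21 SA[21]=6  'cdcdbabbcdbddbdaabbdbcbabad'
  #22 SA[22]=32  'd'
  #23 SA[23]=20  'daabbdbcbabad'
  #24 SA[24]=9  'dbabbcdbddbdaabbdbcbabad'
  #25 SA[25]=25  'dbcbabad'
  #26 SA[26]=18  'dbdaabbdbcbabad'
  #27 SA[27]=15  'dbddbdaabbdbcbabad'
  #28 SA[28]=3  'dcccdcdbabbcdbddbdaabbdbcbabad'
  #29 SA[29]=7  'dcdbabbcdbddbdaabbdbcbabad'
  #30 SA[30]=17  'ddbdaabbdbcbabad'
  #31 SA[31]=2  'ddcccdcdbabbcdbddbdaabbdbcbabad'
  #32 SA[32]=1  'dddcccdcdbabbcdbddbdaabbdbcbabad'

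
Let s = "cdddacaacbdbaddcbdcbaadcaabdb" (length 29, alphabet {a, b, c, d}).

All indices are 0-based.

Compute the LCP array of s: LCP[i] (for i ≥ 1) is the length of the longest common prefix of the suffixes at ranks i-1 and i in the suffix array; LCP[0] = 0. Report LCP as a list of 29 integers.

sorted suffixes:
  #0 SA[0]=24  'aabdb'
  #1 SA[1]=6  'aacbdbaddcbdcbaadcaabdb'
  #2 SA[2]=20  'aadcaabdb'
  #3 SA[3]=25  'abdb'
  #4 SA[4]=4  'acaacbdbaddcbdcbaadcaabdb'
  #5 SA[5]=7  'acbdbaddcbdcbaadcaabdb'
  #6 SA[6]=21  'adcaabdb'
  #7 SA[7]=12  'addcbdcbaadcaabdb'
  #8 SA[8]=28  'b'
  #9 SA[9]=19  'baadcaabdb'
  #10 SA[10]=11  'baddcbdcbaadcaabdb'
  #11 SA[11]=26  'bdb'
  #12 SA[12]=9  'bdbaddcbdcbaadcaabdb'
  #13 SA[13]=16  'bdcbaadcaabdb'
  #14 SA[14]=23  'caabdb'
  #15 SA[15]=5  'caacbdbaddcbdcbaadcaabdb'
  #16 SA[16]=18  'cbaadcaabdb'
  #17 SA[17]=8  'cbdbaddcbdcbaadcaabdb'
  #18 SA[18]=15  'cbdcbaadcaabdb'
  #19 SA[19]=0  'cdddacaacbdbaddcbdcbaadcaabdb'
  #20 SA[20]=3  'dacaacbdbaddcbdcbaadcaabdb'
  #21 SA[21]=27  'db'
  #22 SA[22]=10  'dbaddcbdcbaadcaabdb'
  #23 SA[23]=22  'dcaabdb'
  #24 SA[24]=17  'dcbaadcaabdb'
  #25 SA[25]=14  'dcbdcbaadcaabdb'
  #26 SA[26]=2  'ddacaacbdbaddcbdcbaadcaabdb'
  #27 SA[27]=13  'ddcbdcbaadcaabdb'
  #28 SA[28]=1  'dddacaacbdbaddcbdcbaadcaabdb'

SA = [24, 6, 20, 25, 4, 7, 21, 12, 28, 19, 11, 26, 9, 16, 23, 5, 18, 8, 15, 0, 3, 27, 10, 22, 17, 14, 2, 13, 1]
rank  pair      lcp
   1  s[24:],s[6:]  2  'aa'
   2  s[6:],s[20:]  2  'aa'
   3  s[20:],s[25:]  1  'a'
   4  s[25:],s[4:]  1  'a'
   5  s[4:],s[7:]  2  'ac'
   6  s[7:],s[21:]  1  'a'
   7  s[21:],s[12:]  2  'ad'
   8  s[12:],s[28:]  0  ''
   9  s[28:],s[19:]  1  'b'
  10  s[19:],s[11:]  2  'ba'
  11  s[11:],s[26:]  1  'b'
  12  s[26:],s[9:]  3  'bdb'
  13  s[9:],s[16:]  2  'bd'
  14  s[16:],s[23:]  0  ''
  15  s[23:],s[5:]  3  'caa'
  16  s[5:],s[18:]  1  'c'
  17  s[18:],s[8:]  2  'cb'
  18  s[8:],s[15:]  3  'cbd'
  19  s[15:],s[0:]  1  'c'
  20  s[0:],s[3:]  0  ''
  21  s[3:],s[27:]  1  'd'
  22  s[27:],s[10:]  2  'db'
  23  s[10:],s[22:]  1  'd'
  24  s[22:],s[17:]  2  'dc'
  25  s[17:],s[14:]  3  'dcb'
  26  s[14:],s[2:]  1  'd'
  27  s[2:],s[13:]  2  'dd'
  28  s[13:],s[1:]  2  'dd'

[0, 2, 2, 1, 1, 2, 1, 2, 0, 1, 2, 1, 3, 2, 0, 3, 1, 2, 3, 1, 0, 1, 2, 1, 2, 3, 1, 2, 2]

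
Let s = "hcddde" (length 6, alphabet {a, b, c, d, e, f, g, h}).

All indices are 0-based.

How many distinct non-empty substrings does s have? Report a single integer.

rank→(start, suffix):
  0 → (1, 'cddde')
  1 → (2, 'ddde')
  2 → (3, 'dde')
  3 → (4, 'de')
  4 → (5, 'e')
  5 → (0, 'hcddde')

SA = [1, 2, 3, 4, 5, 0]
[i] adj suffixes → lcp
  [1] 1/2 → 0 ('')
  [2] 2/3 → 2 ('dd')
  [3] 3/4 → 1 ('d')
  [4] 4/5 → 0 ('')
  [5] 5/0 → 0 ('')

n(n+1)/2 = 6·7/2 = 21
Σ LCP = 0 + 0 + 2 + 1 + 0 + 0 = 3
distinct = 21 − 3 = 18

18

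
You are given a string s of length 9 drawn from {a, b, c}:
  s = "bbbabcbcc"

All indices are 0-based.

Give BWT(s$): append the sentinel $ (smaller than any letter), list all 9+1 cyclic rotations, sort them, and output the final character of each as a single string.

rank  rotation    last
    0  $bbbabcbcc  c
    1  abcbcc$bbb  b
    2  babcbcc$bb  b
    3  bbabcbcc$b  b
    4  bbbabcbcc$  $
    5  bcbcc$bbba  a
    6  bcc$bbbabc  c
    7  c$bbbabcbc  c
    8  cbcc$bbbab  b
    9  cc$bbbabcb  b

cbbb$accbb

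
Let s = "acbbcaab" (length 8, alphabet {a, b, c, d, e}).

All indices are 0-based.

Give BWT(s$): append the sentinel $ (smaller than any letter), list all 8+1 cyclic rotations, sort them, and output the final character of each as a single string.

bca$acbba

rank  rotation   last
    0  $acbbcaab  b
    1  aab$acbbc  c
    2  ab$acbbca  a
    3  acbbcaab$  $
    4  b$acbbcaa  a
    5  bbcaab$ac  c
    6  bcaab$acb  b
    7  caab$acbb  b
    8  cbbcaab$a  a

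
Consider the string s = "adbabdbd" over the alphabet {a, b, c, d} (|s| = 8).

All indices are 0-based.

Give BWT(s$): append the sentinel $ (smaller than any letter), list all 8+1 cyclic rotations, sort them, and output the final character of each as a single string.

db$ddabab

rank  rotation   last
    0  $adbabdbd  d
    1  abdbd$adb  b
    2  adbabdbd$  $
    3  babdbd$ad  d
    4  bd$adbabd  d
    5  bdbd$adba  a
    6  d$adbabdb  b
    7  dbabdbd$a  a
    8  dbd$adbab  b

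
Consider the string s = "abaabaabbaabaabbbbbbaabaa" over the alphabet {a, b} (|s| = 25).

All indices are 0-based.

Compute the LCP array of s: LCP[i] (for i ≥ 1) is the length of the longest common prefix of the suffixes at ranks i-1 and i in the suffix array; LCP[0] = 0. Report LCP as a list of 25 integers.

rank→(start, suffix):
  0 → (24, 'a')
  1 → (23, 'aa')
  2 → (20, 'aabaa')
  3 → (2, 'aabaabbaabaabbbbbbaabaa')
  4 → (9, 'aabaabbbbbbaabaa')
  5 → (5, 'aabbaabaabbbbbbaabaa')
  6 → (12, 'aabbbbbbaabaa')
  7 → (21, 'abaa')
  8 → (0, 'abaabaabbaabaabbbbbbaabaa')
  9 → (3, 'abaabbaabaabbbbbbaabaa')
  10 → (10, 'abaabbbbbbaabaa')
  11 → (6, 'abbaabaabbbbbbaabaa')
  12 → (13, 'abbbbbbaabaa')
  13 → (22, 'baa')
  14 → (19, 'baabaa')
  15 → (1, 'baabaabbaabaabbbbbbaabaa')
  16 → (8, 'baabaabbbbbbaabaa')
  17 → (4, 'baabbaabaabbbbbbaabaa')
  18 → (11, 'baabbbbbbaabaa')
  19 → (18, 'bbaabaa')
  20 → (7, 'bbaabaabbbbbbaabaa')
  21 → (17, 'bbbaabaa')
  22 → (16, 'bbbbaabaa')
  23 → (15, 'bbbbbaabaa')
  24 → (14, 'bbbbbbaabaa')

SA = [24, 23, 20, 2, 9, 5, 12, 21, 0, 3, 10, 6, 13, 22, 19, 1, 8, 4, 11, 18, 7, 17, 16, 15, 14]
rank  pair      lcp
   1  s[24:],s[23:]  1  'a'
   2  s[23:],s[20:]  2  'aa'
   3  s[20:],s[2:]  5  'aabaa'
   4  s[2:],s[9:]  7  'aabaabb'
   5  s[9:],s[5:]  3  'aab'
   6  s[5:],s[12:]  4  'aabb'
   7  s[12:],s[21:]  1  'a'
   8  s[21:],s[0:]  4  'abaa'
   9  s[0:],s[3:]  5  'abaab'
  10  s[3:],s[10:]  6  'abaabb'
  11  s[10:],s[6:]  2  'ab'
  12  s[6:],s[13:]  3  'abb'
  13  s[13:],s[22:]  0  ''
  14  s[22:],s[19:]  3  'baa'
  15  s[19:],s[1:]  6  'baabaa'
  16  s[1:],s[8:]  8  'baabaabb'
  17  s[8:],s[4:]  4  'baab'
  18  s[4:],s[11:]  5  'baabb'
  19  s[11:],s[18:]  1  'b'
  20  s[18:],s[7:]  7  'bbaabaa'
  21  s[7:],s[17:]  2  'bb'
  22  s[17:],s[16:]  3  'bbb'
  23  s[16:],s[15:]  4  'bbbb'
  24  s[15:],s[14:]  5  'bbbbb'

[0, 1, 2, 5, 7, 3, 4, 1, 4, 5, 6, 2, 3, 0, 3, 6, 8, 4, 5, 1, 7, 2, 3, 4, 5]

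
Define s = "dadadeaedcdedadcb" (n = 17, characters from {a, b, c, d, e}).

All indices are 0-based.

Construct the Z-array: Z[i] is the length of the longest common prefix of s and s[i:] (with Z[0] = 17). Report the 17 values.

[17, 0, 3, 0, 1, 0, 0, 0, 1, 0, 1, 0, 3, 0, 1, 0, 0]

Z[0]=17
i=1: fresh scan; Z[1]=0
i=2: fresh scan; Z[2]=3 scan→box=[2,5)
i=3: min(r-i=2, Z[1]=0)=0; Z[3]=0
i=4: min(r-i=1, Z[2]=3)=1; Z[4]=1
i=5: fresh scan; Z[5]=0
i=6: fresh scan; Z[6]=0
i=7: fresh scan; Z[7]=0
i=8: fresh scan; Z[8]=1 scan→box=[8,9)
i=9: fresh scan; Z[9]=0
i=10: fresh scan; Z[10]=1 scan→box=[10,11)
i=11: fresh scan; Z[11]=0
i=12: fresh scan; Z[12]=3 scan→box=[12,15)
i=13: min(r-i=2, Z[1]=0)=0; Z[13]=0
i=14: min(r-i=1, Z[2]=3)=1; Z[14]=1
i=15: fresh scan; Z[15]=0
i=16: fresh scan; Z[16]=0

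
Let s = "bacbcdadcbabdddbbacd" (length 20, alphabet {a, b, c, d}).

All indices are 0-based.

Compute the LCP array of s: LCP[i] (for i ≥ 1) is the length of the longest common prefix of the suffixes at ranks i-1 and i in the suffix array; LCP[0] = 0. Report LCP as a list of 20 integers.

rank | idx | suffix
   0 |  10 | abdddbbacd
   1 |   1 | acbcdadcbabdddbbacd
   2 |  17 | acd
   3 |   6 | adcbabdddbbacd
   4 |   9 | babdddbbacd
   5 |   0 | bacbcdadcbabdddbbacd
   6 |  16 | bacd
   7 |  15 | bbacd
   8 |   3 | bcdadcbabdddbbacd
   9 |  11 | bdddbbacd
  10 |   8 | cbabdddbbacd
  11 |   2 | cbcdadcbabdddbbacd
  12 |  18 | cd
  13 |   4 | cdadcbabdddbbacd
  14 |  19 | d
  15 |   5 | dadcbabdddbbacd
  16 |  14 | dbbacd
  17 |   7 | dcbabdddbbacd
  18 |  13 | ddbbacd
  19 |  12 | dddbbacd

SA = [10, 1, 17, 6, 9, 0, 16, 15, 3, 11, 8, 2, 18, 4, 19, 5, 14, 7, 13, 12]
[i] adj suffixes → lcp
  [1] 10/1 → 1 ('a')
  [2] 1/17 → 2 ('ac')
  [3] 17/6 → 1 ('a')
  [4] 6/9 → 0 ('')
  [5] 9/0 → 2 ('ba')
  [6] 0/16 → 3 ('bac')
  [7] 16/15 → 1 ('b')
  [8] 15/3 → 1 ('b')
  [9] 3/11 → 1 ('b')
  [10] 11/8 → 0 ('')
  [11] 8/2 → 2 ('cb')
  [12] 2/18 → 1 ('c')
  [13] 18/4 → 2 ('cd')
  [14] 4/19 → 0 ('')
  [15] 19/5 → 1 ('d')
  [16] 5/14 → 1 ('d')
  [17] 14/7 → 1 ('d')
  [18] 7/13 → 1 ('d')
  [19] 13/12 → 2 ('dd')

[0, 1, 2, 1, 0, 2, 3, 1, 1, 1, 0, 2, 1, 2, 0, 1, 1, 1, 1, 2]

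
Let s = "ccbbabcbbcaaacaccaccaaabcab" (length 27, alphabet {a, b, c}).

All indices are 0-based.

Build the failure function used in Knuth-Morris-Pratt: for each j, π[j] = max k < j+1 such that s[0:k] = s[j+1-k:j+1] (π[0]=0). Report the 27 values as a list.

[0, 1, 0, 0, 0, 0, 1, 0, 0, 1, 0, 0, 0, 1, 0, 1, 2, 0, 1, 2, 0, 0, 0, 0, 1, 0, 0]

π[0] = 0
j=1 s[j]='c': π[1]=1 (border 'c')
j=2 s[j]='b': k: 1→0; π[2]=0 (border '')
j=3 s[j]='b': π[3]=0 (border '')
j=4 s[j]='a': π[4]=0 (border '')
j=5 s[j]='b': π[5]=0 (border '')
j=6 s[j]='c': π[6]=1 (border 'c')
j=7 s[j]='b': k: 1→0; π[7]=0 (border '')
j=8 s[j]='b': π[8]=0 (border '')
j=9 s[j]='c': π[9]=1 (border 'c')
j=10 s[j]='a': k: 1→0; π[10]=0 (border '')
j=11 s[j]='a': π[11]=0 (border '')
j=12 s[j]='a': π[12]=0 (border '')
j=13 s[j]='c': π[13]=1 (border 'c')
j=14 s[j]='a': k: 1→0; π[14]=0 (border '')
j=15 s[j]='c': π[15]=1 (border 'c')
j=16 s[j]='c': π[16]=2 (border 'cc')
j=17 s[j]='a': k: 2→1→0; π[17]=0 (border '')
j=18 s[j]='c': π[18]=1 (border 'c')
j=19 s[j]='c': π[19]=2 (border 'cc')
j=20 s[j]='a': k: 2→1→0; π[20]=0 (border '')
j=21 s[j]='a': π[21]=0 (border '')
j=22 s[j]='a': π[22]=0 (border '')
j=23 s[j]='b': π[23]=0 (border '')
j=24 s[j]='c': π[24]=1 (border 'c')
j=25 s[j]='a': k: 1→0; π[25]=0 (border '')
j=26 s[j]='b': π[26]=0 (border '')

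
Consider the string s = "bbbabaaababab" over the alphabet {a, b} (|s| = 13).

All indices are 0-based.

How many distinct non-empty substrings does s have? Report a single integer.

rank→(start, suffix):
  0 → (5, 'aaababab')
  1 → (6, 'aababab')
  2 → (11, 'ab')
  3 → (3, 'abaaababab')
  4 → (9, 'abab')
  5 → (7, 'ababab')
  6 → (12, 'b')
  7 → (4, 'baaababab')
  8 → (10, 'bab')
  9 → (2, 'babaaababab')
  10 → (8, 'babab')
  11 → (1, 'bbabaaababab')
  12 → (0, 'bbbabaaababab')

SA = [5, 6, 11, 3, 9, 7, 12, 4, 10, 2, 8, 1, 0]
[i] adj suffixes → lcp
  [1] 5/6 → 2 ('aa')
  [2] 6/11 → 1 ('a')
  [3] 11/3 → 2 ('ab')
  [4] 3/9 → 3 ('aba')
  [5] 9/7 → 4 ('abab')
  [6] 7/12 → 0 ('')
  [7] 12/4 → 1 ('b')
  [8] 4/10 → 2 ('ba')
  [9] 10/2 → 3 ('bab')
  [10] 2/8 → 4 ('baba')
  [11] 8/1 → 1 ('b')
  [12] 1/0 → 2 ('bb')

n(n+1)/2 = 13·14/2 = 91
Σ LCP = 0 + 2 + 1 + 2 + 3 + 4 + 0 + 1 + 2 + 3 + 4 + 1 + 2 = 25
distinct = 91 − 25 = 66

66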